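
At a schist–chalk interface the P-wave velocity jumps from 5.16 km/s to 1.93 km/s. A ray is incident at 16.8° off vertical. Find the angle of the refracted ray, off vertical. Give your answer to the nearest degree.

sin θ₁/V₁ = sin θ₂/V₂ ⇒ sin θ₂ = 1.93·sin 16.8°/5.16 = 1.93·0.2890/5.16 = 0.1081.
θ₂ = arcsin 0.1081 = 6.21° from the normal.

6°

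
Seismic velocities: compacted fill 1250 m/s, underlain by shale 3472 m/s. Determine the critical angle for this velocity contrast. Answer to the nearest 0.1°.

21.1°

At critical incidence the refracted ray runs along the interface (θ₂ = 90°), so sin θ_c = V₁/V₂.
θ_c = arcsin(1250/3472) = arcsin 0.3600 = 21.10°.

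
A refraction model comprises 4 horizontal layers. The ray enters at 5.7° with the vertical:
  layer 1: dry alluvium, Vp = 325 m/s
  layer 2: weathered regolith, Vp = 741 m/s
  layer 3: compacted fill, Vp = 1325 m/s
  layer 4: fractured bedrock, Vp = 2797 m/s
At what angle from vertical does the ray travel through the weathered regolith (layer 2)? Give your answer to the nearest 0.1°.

Ray parameter p = sin 5.7° / 325 = 3.0560e-04 s/m.
sin θ_2 = p·V_2 = 3.0560e-04 × 741 = 0.2264.
θ_2 = 13.09° from the vertical.

13.1°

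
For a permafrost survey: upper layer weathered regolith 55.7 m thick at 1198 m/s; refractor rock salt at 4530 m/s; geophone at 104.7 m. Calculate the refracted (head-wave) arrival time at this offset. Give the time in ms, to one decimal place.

112.8 ms

θ_c = arcsin(V₁/V₂) = arcsin(1198/4530) = 15.33°, cos θ_c = 0.9644.
Intercept time tᵢ = 2h cos θ_c / V₁ = 2·55.7·0.9644/1198 = 0.08968 s.
t = x/V₂ + tᵢ = 104.7/4530 + 0.08968 = 0.11279 s.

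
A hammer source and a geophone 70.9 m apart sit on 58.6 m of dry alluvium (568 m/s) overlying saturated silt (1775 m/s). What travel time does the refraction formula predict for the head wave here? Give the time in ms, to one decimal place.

t = x/V₂ + 2h·√(V₂²−V₁²)/(V₁V₂).
√(V₂²−V₁²) = √(1775²−568²) = 1681.7 m/s; delay term = 2·58.6·1681.7/(568·1775) = 0.19549 s.
t = 70.9/1775 + 0.19549 = 0.23543 s.

235.4 ms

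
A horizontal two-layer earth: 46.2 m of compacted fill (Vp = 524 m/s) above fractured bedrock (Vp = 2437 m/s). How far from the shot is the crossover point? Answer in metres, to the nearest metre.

115 m

x_cross = 2h·√((V₂+V₁)/(V₂−V₁)).
(V₂+V₁)/(V₂−V₁) = (2437+524)/(2437−524) = 1.5478; √ = 1.2441.
x_cross = 2·46.2·1.2441 = 114.96 m.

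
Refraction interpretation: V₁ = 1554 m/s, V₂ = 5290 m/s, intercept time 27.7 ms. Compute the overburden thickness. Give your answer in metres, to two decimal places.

22.52 m

h = tᵢ·V₁·V₂ / (2·√(V₂²−V₁²)).
√(V₂²−V₁²) = √(5290² − 1554²) = 5056.6 m/s.
h = 0.0277 s × 1554 × 5290 / (2 × 5056.6) = 22.52 m.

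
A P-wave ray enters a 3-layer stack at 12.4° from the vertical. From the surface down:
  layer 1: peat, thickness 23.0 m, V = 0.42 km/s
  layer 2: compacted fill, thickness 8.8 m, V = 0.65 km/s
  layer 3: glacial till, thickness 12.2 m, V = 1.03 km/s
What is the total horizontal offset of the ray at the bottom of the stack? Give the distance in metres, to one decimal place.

Apply Snell's law at each interface; in layer i the horizontal offset is hᵢ·tan θᵢ.
Layer 1: θ = 12.40°; offset = 23.0·tan 12.40° = 5.057 m.
Layer 2: sin θ = 0.65·sin 12.4°/0.42 = 0.3323, θ = 19.41°; offset = 8.8·tan 19.41° = 3.101 m.
Layer 3: sin θ = 1.03·sin 12.4°/0.42 = 0.5266, θ = 31.78°; offset = 12.2·tan 31.78° = 7.558 m.
Total horizontal offset = 15.715 m.

15.7 m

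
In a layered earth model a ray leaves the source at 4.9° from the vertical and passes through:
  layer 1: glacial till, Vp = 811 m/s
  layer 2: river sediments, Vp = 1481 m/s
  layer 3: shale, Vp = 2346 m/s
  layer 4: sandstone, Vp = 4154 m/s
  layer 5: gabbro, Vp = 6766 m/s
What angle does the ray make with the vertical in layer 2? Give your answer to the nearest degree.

9°

Snell's law across each interface conserves sin θ / V, so sin θ_2 = V_2·sin θ₁/V₁.
sin θ_2 = 1481 × sin 4.9° / 811 = 0.1560.
θ_2 = arcsin 0.1560 = 8.97°.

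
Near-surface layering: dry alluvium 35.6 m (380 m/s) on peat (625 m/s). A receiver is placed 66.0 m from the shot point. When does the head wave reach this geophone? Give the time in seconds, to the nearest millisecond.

t = x/V₂ + 2h·√(V₂²−V₁²)/(V₁V₂).
√(V₂²−V₁²) = √(625²−380²) = 496.2 m/s; delay term = 2·35.6·496.2/(380·625) = 0.14876 s.
t = 66.0/625 + 0.14876 = 0.25436 s.

0.254 s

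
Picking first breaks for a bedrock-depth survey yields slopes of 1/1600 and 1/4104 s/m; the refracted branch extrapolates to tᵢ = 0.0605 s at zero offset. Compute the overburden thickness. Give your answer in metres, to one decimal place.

52.6 m

θ_c = arcsin(1600/4104) = 22.95°; cos θ_c = 0.9209.
tᵢ = 2h cos θ_c/V₁ ⇒ h = tᵢ·V₁/(2 cos θ_c) = 0.0605·1600/(2·0.9209) = 52.56 m.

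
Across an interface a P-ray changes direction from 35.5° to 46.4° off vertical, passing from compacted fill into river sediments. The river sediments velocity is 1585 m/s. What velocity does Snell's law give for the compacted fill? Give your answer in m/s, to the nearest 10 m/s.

1270 m/s

Snell's law: sin 35.5°/V₁ = sin 46.4°/V₂.
V₁ = V₂·sin 35.5°/sin 46.4° = 1585 × 0.8019 = 1270.99 m/s.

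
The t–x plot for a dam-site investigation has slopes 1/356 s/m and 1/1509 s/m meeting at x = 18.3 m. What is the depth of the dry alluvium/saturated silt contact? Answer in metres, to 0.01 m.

x_cross = 2h·√((V₂+V₁)/(V₂−V₁)) → h = x_cross / (2·√((V₂+V₁)/(V₂−V₁))).
√((V₂+V₁)/(V₂−V₁)) = √((1509+356)/(1509−356)) = 1.2718.
h = 18.3 / (2·1.2718) = 7.19 m.

7.19 m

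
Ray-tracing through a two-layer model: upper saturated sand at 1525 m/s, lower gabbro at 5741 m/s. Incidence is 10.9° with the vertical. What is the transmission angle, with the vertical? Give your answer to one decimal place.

Snell's law: sin θ₂ = (V₂/V₁)·sin θ₁ = (5741/1525)·sin 10.9° = 0.7119.
θ₂ = arcsin 0.7119 = 45.39° from the normal.

45.4°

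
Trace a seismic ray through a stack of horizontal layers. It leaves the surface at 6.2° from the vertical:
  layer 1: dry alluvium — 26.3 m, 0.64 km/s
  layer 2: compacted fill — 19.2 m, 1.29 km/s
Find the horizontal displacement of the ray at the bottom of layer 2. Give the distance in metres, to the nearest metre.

7 m

Ray parameter p = sin 6.2° / 0.64 km/s = 1.6875e-01 s/km.
Layer 1: θ = 6.20°; offset = 26.3·tan 6.20° = 2.857 m.
Layer 2: sin θ = p·1.29 = 0.2177 → θ = 12.57°; offset = 19.2·tan 12.57° = 4.282 m.
Total horizontal offset = 7.139 m.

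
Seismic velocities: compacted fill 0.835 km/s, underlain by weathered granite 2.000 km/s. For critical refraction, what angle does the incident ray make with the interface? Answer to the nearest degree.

65°

At critical incidence the refracted ray runs along the interface (θ₂ = 90°), so sin θ_c = V₁/V₂.
θ_c = arcsin(0.835/2.000) = arcsin 0.4175 = 24.68°.
Measured from the interface: 90° − 24.68° = 65.32°.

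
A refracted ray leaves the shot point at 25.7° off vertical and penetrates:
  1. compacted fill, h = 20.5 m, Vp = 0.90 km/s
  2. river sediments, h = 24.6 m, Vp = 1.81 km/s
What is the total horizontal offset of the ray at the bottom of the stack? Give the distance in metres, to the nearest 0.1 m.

p = sin θ₁/V₁ = sin 25.7°/0.90 = 4.8184e-01 s/km is conserved through the stack.
Layer 1: θ = 25.70°; offset = 20.5·tan 25.70° = 9.866 m.
Layer 2: sin θ = p·1.81 = 0.8721 → θ = 60.71°; offset = 24.6·tan 60.71° = 43.851 m.
Total horizontal offset = 53.717 m.

53.7 m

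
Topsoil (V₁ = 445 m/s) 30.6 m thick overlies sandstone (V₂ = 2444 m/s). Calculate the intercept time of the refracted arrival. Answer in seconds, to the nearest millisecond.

0.135 s

θ_c = arcsin(V₁/V₂) = arcsin(445/2444) = 10.49°; cos θ_c = 0.9833.
tᵢ = 2h·cos θ_c / V₁ = 2·30.6·0.9833 / 445 = 0.13523 s.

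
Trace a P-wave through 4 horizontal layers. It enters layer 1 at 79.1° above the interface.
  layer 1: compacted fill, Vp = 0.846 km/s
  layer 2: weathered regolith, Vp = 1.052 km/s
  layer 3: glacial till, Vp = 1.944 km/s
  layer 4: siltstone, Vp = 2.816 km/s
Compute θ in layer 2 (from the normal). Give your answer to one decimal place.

13.6°

From the normal: θ₁ = 90° − 79.1° = 10.9°.
Snell's law across each interface conserves sin θ / V, so sin θ_2 = V_2·sin θ₁/V₁.
sin θ_2 = 1.052 × sin 10.9° / 0.846 = 0.2351.
θ_2 = arcsin 0.2351 = 13.60°.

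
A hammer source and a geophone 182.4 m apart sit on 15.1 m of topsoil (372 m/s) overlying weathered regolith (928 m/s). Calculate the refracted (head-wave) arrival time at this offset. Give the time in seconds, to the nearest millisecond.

θ_c = arcsin(V₁/V₂) = arcsin(372/928) = 23.63°, cos θ_c = 0.9161.
Intercept time tᵢ = 2h cos θ_c / V₁ = 2·15.1·0.9161/372 = 0.07437 s.
t = x/V₂ + tᵢ = 182.4/928 + 0.07437 = 0.27093 s.

0.271 s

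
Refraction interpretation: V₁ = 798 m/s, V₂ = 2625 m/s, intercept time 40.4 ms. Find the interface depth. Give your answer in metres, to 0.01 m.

16.92 m

θ_c = arcsin(798/2625) = 17.70°; cos θ_c = 0.9527.
tᵢ = 2h cos θ_c/V₁ ⇒ h = tᵢ·V₁/(2 cos θ_c) = 0.0404·798/(2·0.9527) = 16.92 m.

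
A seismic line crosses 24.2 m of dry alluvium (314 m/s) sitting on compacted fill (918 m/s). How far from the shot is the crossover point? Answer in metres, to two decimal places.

x_cross = 2h·√((V₂+V₁)/(V₂−V₁)).
(V₂+V₁)/(V₂−V₁) = (918+314)/(918−314) = 2.0397; √ = 1.4282.
x_cross = 2·24.2·1.4282 = 69.12 m.

69.12 m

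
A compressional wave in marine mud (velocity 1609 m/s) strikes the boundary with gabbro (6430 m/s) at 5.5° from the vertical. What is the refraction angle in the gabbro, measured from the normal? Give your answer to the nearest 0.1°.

Snell's law: sin θ₂ = (V₂/V₁)·sin θ₁ = (6430/1609)·sin 5.5° = 0.3830.
θ₂ = sin⁻¹(0.3830) = 22.52° (from vertical).

22.5°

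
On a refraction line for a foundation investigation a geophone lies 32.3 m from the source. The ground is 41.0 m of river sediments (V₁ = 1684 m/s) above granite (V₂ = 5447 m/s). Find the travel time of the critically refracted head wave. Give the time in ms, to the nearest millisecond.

52 ms

θ_c = arcsin(V₁/V₂) = arcsin(1684/5447) = 18.01°, cos θ_c = 0.9510.
Intercept time tᵢ = 2h cos θ_c / V₁ = 2·41.0·0.9510/1684 = 0.04631 s.
t = x/V₂ + tᵢ = 32.3/5447 + 0.04631 = 0.05224 s.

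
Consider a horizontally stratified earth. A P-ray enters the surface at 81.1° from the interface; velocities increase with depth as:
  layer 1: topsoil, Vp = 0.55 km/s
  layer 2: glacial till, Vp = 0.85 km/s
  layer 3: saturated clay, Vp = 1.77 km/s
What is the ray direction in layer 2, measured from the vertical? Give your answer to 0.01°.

13.83°

From the normal: θ₁ = 90° − 81.1° = 8.9°.
Snell's law across each interface conserves sin θ / V, so sin θ_2 = V_2·sin θ₁/V₁.
sin θ_2 = 0.85 × sin 8.9° / 0.55 = 0.2391.
θ_2 = arcsin 0.2391 = 13.83°.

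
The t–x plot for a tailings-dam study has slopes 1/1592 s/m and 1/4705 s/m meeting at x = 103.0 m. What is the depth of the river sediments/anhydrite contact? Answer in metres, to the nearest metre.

36 m

h = (x_cross/2)·√((V₂−V₁)/(V₂+V₁)).
(V₂−V₁)/(V₂+V₁) = (4705−1592)/(4705+1592) = 0.4944; √ = 0.7031.
h = (103.0/2)·0.7031 = 36.21 m.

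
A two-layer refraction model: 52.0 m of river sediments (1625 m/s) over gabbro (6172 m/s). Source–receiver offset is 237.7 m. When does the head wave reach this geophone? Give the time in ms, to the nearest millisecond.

t = x/V₂ + 2h·√(V₂²−V₁²)/(V₁V₂).
√(V₂²−V₁²) = √(6172²−1625²) = 5954.2 m/s; delay term = 2·52.0·5954.2/(1625·6172) = 0.06174 s.
t = 237.7/6172 + 0.06174 = 0.10025 s.

100 ms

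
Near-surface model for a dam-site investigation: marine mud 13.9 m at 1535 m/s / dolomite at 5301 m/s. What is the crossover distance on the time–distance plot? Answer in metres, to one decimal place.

37.5 m

θ_c = arcsin(1535/5301) = 16.83°, so cos θ_c = 0.9572 and tᵢ = 2h cos θ_c/V₁ = 0.0173 s.
At crossover x/V₁ = x/V₂ + tᵢ ⇒ x = tᵢ/(1/V₁ − 1/V₂) = 0.01733/(6.5147e-04 − 1.8864e-04) = 37.45 m.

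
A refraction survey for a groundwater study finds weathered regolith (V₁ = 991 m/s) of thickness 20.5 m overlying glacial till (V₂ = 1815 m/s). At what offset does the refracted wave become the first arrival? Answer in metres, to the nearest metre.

76 m

x_cross = 2h·√((V₂+V₁)/(V₂−V₁)).
(V₂+V₁)/(V₂−V₁) = (1815+991)/(1815−991) = 3.4053; √ = 1.8454.
x_cross = 2·20.5·1.8454 = 75.66 m.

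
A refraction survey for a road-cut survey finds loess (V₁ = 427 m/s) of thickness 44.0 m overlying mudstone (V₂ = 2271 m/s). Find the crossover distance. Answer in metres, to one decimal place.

106.4 m

θ_c = arcsin(427/2271) = 10.84°, so cos θ_c = 0.9822 and tᵢ = 2h cos θ_c/V₁ = 0.2024 s.
At crossover x/V₁ = x/V₂ + tᵢ ⇒ x = tᵢ/(1/V₁ − 1/V₂) = 0.20241/(2.3419e-03 − 4.4033e-04) = 106.44 m.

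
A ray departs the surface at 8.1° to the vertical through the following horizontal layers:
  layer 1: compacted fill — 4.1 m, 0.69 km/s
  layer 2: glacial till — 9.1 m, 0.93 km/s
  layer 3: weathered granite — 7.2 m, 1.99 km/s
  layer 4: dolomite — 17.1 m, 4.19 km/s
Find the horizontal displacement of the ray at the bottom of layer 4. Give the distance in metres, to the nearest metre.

34 m

Apply Snell's law at each interface; in layer i the horizontal offset is hᵢ·tan θᵢ.
Layer 1: θ = 8.10°; offset = 4.1·tan 8.10° = 0.584 m.
Layer 2: sin θ = 0.93·sin 8.1°/0.69 = 0.1899, θ = 10.95°; offset = 9.1·tan 10.95° = 1.760 m.
Layer 3: sin θ = 1.99·sin 8.1°/0.69 = 0.4064, θ = 23.98°; offset = 7.2·tan 23.98° = 3.202 m.
Layer 4: sin θ = 4.19·sin 8.1°/0.69 = 0.8556, θ = 58.83°; offset = 17.1·tan 58.83° = 28.267 m.
Summing the layer offsets gives 33.813 m.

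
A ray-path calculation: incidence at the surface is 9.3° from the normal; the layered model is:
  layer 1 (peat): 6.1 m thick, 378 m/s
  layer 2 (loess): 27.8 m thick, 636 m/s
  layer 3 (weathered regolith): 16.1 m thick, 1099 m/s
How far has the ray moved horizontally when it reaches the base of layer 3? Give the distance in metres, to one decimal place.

Apply Snell's law at each interface; in layer i the horizontal offset is hᵢ·tan θᵢ.
Layer 1: θ = 9.30°; offset = 6.1·tan 9.30° = 0.999 m.
Layer 2: sin θ = 636·sin 9.3°/378 = 0.2719, θ = 15.78°; offset = 27.8·tan 15.78° = 7.855 m.
Layer 3: sin θ = 1099·sin 9.3°/378 = 0.4698, θ = 28.02°; offset = 16.1·tan 28.02° = 8.569 m.
Summing the layer offsets gives 17.423 m.

17.4 m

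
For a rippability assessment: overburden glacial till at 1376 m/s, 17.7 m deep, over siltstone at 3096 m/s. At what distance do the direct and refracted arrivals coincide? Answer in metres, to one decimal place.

x_cross = 2h·√((V₂+V₁)/(V₂−V₁)).
(V₂+V₁)/(V₂−V₁) = (3096+1376)/(3096−1376) = 2.6000; √ = 1.6125.
x_cross = 2·17.7·1.6125 = 57.08 m.

57.1 m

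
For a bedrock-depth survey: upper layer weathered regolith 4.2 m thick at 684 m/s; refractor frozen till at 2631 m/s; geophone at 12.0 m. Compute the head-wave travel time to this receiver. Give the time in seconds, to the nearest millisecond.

0.016 s

t = x/V₂ + 2h·√(V₂²−V₁²)/(V₁V₂).
√(V₂²−V₁²) = √(2631²−684²) = 2540.5 m/s; delay term = 2·4.2·2540.5/(684·2631) = 0.01186 s.
t = 12.0/2631 + 0.01186 = 0.01642 s.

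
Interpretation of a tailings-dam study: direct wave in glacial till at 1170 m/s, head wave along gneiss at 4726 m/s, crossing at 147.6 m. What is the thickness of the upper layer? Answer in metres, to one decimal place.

57.3 m

h = (x_cross/2)·√((V₂−V₁)/(V₂+V₁)).
(V₂−V₁)/(V₂+V₁) = (4726−1170)/(4726+1170) = 0.6031; √ = 0.7766.
h = (147.6/2)·0.7766 = 57.31 m.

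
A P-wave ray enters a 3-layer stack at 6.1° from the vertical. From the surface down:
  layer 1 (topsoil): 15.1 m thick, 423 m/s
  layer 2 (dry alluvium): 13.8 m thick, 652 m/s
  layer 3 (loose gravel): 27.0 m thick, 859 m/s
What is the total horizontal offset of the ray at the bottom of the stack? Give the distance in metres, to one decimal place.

Ray parameter p = sin 6.1° / 423 m/s = 2.5122e-04 s/m.
Layer 1: θ = 6.10°; offset = 15.1·tan 6.10° = 1.614 m.
Layer 2: sin θ = p·652 = 0.1638 → θ = 9.43°; offset = 13.8·tan 9.43° = 2.291 m.
Layer 3: sin θ = p·859 = 0.2158 → θ = 12.46°; offset = 27.0·tan 12.46° = 5.967 m.
Total horizontal offset = 9.872 m.

9.9 m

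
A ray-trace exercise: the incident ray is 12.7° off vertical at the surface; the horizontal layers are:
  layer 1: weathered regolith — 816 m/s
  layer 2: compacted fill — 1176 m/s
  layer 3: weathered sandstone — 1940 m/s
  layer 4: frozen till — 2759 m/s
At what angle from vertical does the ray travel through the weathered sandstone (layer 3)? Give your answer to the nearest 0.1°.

31.5°

Snell's law across each interface conserves sin θ / V, so sin θ_3 = V_3·sin θ₁/V₁.
sin θ_3 = 1940 × sin 12.7° / 816 = 0.5227.
θ_3 = arcsin 0.5227 = 31.51°.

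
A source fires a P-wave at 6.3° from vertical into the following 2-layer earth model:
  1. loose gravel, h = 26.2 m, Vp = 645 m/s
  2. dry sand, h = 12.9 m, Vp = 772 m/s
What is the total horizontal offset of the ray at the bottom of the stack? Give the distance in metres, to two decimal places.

4.60 m

Apply Snell's law at each interface; in layer i the horizontal offset is hᵢ·tan θᵢ.
Layer 1: θ = 6.30°; offset = 26.2·tan 6.30° = 2.8925 m.
Layer 2: sin θ = 772·sin 6.3°/645 = 0.1313, θ = 7.55°; offset = 12.9·tan 7.55° = 1.7091 m.
Total horizontal offset = 4.6016 m.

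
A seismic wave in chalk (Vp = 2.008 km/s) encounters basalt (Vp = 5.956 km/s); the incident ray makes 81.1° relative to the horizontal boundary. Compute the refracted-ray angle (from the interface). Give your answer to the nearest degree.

63°

Angle from the normal: 90° − 81.1° = 8.9°.
Snell's law: sin θ₂ = (V₂/V₁)·sin θ₁ = (5.956/2.008)·sin 8.9° = 0.4589.
θ₂ = arcsin 0.4589 = 27.32° from the normal.
From the interface: 90° − 27.32° = 62.68°.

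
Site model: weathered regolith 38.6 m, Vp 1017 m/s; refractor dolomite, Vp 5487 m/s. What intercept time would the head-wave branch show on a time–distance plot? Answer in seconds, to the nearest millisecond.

θ_c = arcsin(V₁/V₂) = arcsin(1017/5487) = 10.68°; cos θ_c = 0.9827.
tᵢ = 2h·cos θ_c / V₁ = 2·38.6·0.9827 / 1017 = 0.07459 s.

0.075 s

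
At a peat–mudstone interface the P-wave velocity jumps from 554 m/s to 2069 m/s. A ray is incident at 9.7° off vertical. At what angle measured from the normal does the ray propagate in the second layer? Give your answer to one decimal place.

Snell's law: sin θ₂ = (V₂/V₁)·sin θ₁ = (2069/554)·sin 9.7° = 0.6293.
θ₂ = sin⁻¹(0.6293) = 38.99° (from vertical).

39.0°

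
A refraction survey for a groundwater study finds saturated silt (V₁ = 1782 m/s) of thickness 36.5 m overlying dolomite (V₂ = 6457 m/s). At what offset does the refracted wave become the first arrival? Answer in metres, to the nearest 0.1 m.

x_cross = 2h·√((V₂+V₁)/(V₂−V₁)).
(V₂+V₁)/(V₂−V₁) = (6457+1782)/(6457−1782) = 1.7624; √ = 1.3275.
x_cross = 2·36.5·1.3275 = 96.91 m.

96.9 m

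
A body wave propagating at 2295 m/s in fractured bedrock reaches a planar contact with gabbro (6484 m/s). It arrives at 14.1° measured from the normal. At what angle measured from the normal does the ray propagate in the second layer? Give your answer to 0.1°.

Snell's law: sin θ₂ = (V₂/V₁)·sin θ₁ = (6484/2295)·sin 14.1° = 0.6883.
θ₂ = sin⁻¹(0.6883) = 43.49° (from vertical).

43.5°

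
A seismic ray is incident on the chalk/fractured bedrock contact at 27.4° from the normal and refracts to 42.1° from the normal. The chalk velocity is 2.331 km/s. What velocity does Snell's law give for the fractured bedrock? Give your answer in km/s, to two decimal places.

Snell's law: sin 27.4°/V₁ = sin 42.1°/V₂.
V₂ = V₁·sin 42.1°/sin 27.4° = 2.331 × 1.4568 = 3.40 km/s.

3.40 km/s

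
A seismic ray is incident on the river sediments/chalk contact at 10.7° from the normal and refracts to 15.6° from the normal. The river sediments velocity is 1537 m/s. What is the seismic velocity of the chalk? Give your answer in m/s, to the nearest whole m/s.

Snell's law: sin 10.7°/V₁ = sin 15.6°/V₂.
V₂ = V₁·sin 15.6°/sin 10.7° = 1537 × 1.4484 = 2226.19 m/s.

2226 m/s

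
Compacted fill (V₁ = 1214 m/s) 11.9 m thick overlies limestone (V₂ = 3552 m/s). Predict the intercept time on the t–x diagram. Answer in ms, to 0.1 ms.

θ_c = arcsin(V₁/V₂) = arcsin(1214/3552) = 19.99°; cos θ_c = 0.9398.
tᵢ = 2h·cos θ_c / V₁ = 2·11.9·0.9398 / 1214 = 0.01842 s.

18.4 ms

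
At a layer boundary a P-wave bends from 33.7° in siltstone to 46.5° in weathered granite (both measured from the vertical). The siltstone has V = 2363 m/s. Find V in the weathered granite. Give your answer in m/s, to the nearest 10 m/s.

3090 m/s

Snell's law: sin 33.7°/V₁ = sin 46.5°/V₂.
V₂ = V₁·sin 46.5°/sin 33.7° = 2363 × 1.3073 = 3089.26 m/s.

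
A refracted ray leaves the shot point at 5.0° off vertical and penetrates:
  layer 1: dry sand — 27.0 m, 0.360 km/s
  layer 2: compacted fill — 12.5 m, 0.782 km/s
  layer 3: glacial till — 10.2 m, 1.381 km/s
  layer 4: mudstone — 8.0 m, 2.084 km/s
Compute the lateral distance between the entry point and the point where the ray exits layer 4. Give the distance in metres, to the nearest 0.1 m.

Apply Snell's law at each interface; in layer i the horizontal offset is hᵢ·tan θᵢ.
Layer 1: θ = 5.00°; offset = 27.0·tan 5.00° = 2.362 m.
Layer 2: sin θ = 0.782·sin 5.0°/0.360 = 0.1893, θ = 10.91°; offset = 12.5·tan 10.91° = 2.410 m.
Layer 3: sin θ = 1.381·sin 5.0°/0.360 = 0.3343, θ = 19.53°; offset = 10.2·tan 19.53° = 3.618 m.
Layer 4: sin θ = 2.084·sin 5.0°/0.360 = 0.5045, θ = 30.30°; offset = 8.0·tan 30.30° = 4.675 m.
Total horizontal offset = 13.066 m.

13.1 m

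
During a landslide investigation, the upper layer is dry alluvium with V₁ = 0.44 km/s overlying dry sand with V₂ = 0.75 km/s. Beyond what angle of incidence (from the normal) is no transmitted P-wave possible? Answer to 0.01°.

Critical incidence: sin θ_c = V₁/V₂ = 0.44/0.75 = 0.5867.
θ_c = arcsin 0.5867 = 35.92°.

35.92°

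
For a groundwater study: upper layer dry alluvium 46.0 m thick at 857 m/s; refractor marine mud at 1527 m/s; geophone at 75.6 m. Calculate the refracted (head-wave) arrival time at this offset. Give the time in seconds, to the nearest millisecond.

t = x/V₂ + 2h·√(V₂²−V₁²)/(V₁V₂).
√(V₂²−V₁²) = √(1527²−857²) = 1263.8 m/s; delay term = 2·46.0·1263.8/(857·1527) = 0.08885 s.
t = 75.6/1527 + 0.08885 = 0.13836 s.

0.138 s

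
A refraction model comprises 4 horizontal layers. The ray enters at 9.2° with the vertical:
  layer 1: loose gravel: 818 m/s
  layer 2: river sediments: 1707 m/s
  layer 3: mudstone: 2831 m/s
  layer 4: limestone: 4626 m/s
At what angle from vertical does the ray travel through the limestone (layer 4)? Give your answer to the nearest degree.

Snell's law across each interface conserves sin θ / V, so sin θ_4 = V_4·sin θ₁/V₁.
sin θ_4 = 4626 × sin 9.2° / 818 = 0.9042.
θ_4 = arcsin 0.9042 = 64.71°.

65°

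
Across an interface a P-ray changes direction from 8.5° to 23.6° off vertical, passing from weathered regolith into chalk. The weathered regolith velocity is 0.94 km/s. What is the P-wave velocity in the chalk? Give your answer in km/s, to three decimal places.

Snell's law: sin 8.5°/V₁ = sin 23.6°/V₂.
V₂ = V₁·sin 23.6°/sin 8.5° = 0.94 × 2.7085 = 2.546 km/s.

2.546 km/s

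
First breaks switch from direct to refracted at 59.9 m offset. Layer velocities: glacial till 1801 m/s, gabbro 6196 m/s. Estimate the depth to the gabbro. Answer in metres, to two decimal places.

h = (x_cross/2)·√((V₂−V₁)/(V₂+V₁)).
(V₂−V₁)/(V₂+V₁) = (6196−1801)/(6196+1801) = 0.5496; √ = 0.7413.
h = (59.9/2)·0.7413 = 22.20 m.

22.20 m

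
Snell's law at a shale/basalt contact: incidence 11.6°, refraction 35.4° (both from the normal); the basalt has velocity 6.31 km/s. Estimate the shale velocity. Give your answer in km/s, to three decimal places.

2.190 km/s

sin 11.6° = 0.2011; sin 35.4° = 0.5793.
V₁ = V₂·(sin θ₁/sin θ₂) = 6.31·(0.2011/0.5793) = 2.190 km/s.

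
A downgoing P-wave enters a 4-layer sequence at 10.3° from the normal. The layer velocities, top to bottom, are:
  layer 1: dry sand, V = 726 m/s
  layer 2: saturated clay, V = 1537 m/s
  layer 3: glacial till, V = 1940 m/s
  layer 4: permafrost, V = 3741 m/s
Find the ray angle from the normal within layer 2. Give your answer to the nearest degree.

22°

Ray parameter p = sin 10.3° / 726 = 2.4628e-04 s/m.
sin θ_2 = p·V_2 = 2.4628e-04 × 1537 = 0.3785.
θ_2 = 22.24° from the vertical.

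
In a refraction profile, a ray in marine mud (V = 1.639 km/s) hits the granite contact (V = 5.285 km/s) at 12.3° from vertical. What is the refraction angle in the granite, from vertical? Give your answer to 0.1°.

Snell's law: sin θ₂ = (V₂/V₁)·sin θ₁ = (5.285/1.639)·sin 12.3° = 0.6869.
θ₂ = arcsin 0.6869 = 43.39° from the normal.

43.4°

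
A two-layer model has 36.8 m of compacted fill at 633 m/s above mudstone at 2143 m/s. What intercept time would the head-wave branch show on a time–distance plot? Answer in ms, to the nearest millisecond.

111 ms

θ_c = arcsin(V₁/V₂) = arcsin(633/2143) = 17.18°; cos θ_c = 0.9554.
tᵢ = 2h·cos θ_c / V₁ = 2·36.8·0.9554 / 633 = 0.11108 s.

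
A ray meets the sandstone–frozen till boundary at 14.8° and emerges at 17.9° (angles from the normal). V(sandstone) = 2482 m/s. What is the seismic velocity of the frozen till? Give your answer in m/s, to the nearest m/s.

sin 14.8° = 0.2554; sin 17.9° = 0.3074.
V₂ = V₁·(sin θ₂/sin θ₁) = 2482·(0.3074/0.2554) = 2986.38 m/s.

2986 m/s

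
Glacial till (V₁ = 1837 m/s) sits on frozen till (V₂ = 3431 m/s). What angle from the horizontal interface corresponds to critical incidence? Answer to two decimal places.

Critical incidence: sin θ_c = V₁/V₂ = 1837/3431 = 0.5354.
θ_c = arcsin 0.5354 = 32.37°.
Measured from the interface: 90° − 32.37° = 57.63°.

57.63°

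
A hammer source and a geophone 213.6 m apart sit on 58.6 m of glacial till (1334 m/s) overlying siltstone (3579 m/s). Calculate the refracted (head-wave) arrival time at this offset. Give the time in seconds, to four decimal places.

θ_c = arcsin(V₁/V₂) = arcsin(1334/3579) = 21.88°, cos θ_c = 0.9279.
Intercept time tᵢ = 2h cos θ_c / V₁ = 2·58.6·0.9279/1334 = 0.08153 s.
t = x/V₂ + tᵢ = 213.6/3579 + 0.08153 = 0.14121 s.

0.1412 s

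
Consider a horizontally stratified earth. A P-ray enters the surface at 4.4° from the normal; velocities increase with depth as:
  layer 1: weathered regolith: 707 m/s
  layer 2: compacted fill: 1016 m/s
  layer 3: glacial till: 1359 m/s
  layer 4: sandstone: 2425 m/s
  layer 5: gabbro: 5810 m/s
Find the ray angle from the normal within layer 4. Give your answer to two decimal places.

Snell's law across each interface conserves sin θ / V, so sin θ_4 = V_4·sin θ₁/V₁.
sin θ_4 = 2425 × sin 4.4° / 707 = 0.2631.
θ_4 = arcsin 0.2631 = 15.26°.

15.26°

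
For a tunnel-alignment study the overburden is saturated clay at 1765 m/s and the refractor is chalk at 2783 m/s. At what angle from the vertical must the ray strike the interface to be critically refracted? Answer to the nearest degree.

39°

At critical incidence the refracted ray runs along the interface (θ₂ = 90°), so sin θ_c = V₁/V₂.
θ_c = arcsin(1765/2783) = arcsin 0.6342 = 39.36°.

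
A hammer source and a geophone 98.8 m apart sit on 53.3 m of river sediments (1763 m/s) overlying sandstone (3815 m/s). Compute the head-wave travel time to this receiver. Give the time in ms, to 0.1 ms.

t = x/V₂ + 2h·√(V₂²−V₁²)/(V₁V₂).
√(V₂²−V₁²) = √(3815²−1763²) = 3383.2 m/s; delay term = 2·53.3·3383.2/(1763·3815) = 0.05362 s.
t = 98.8/3815 + 0.05362 = 0.07952 s.

79.5 ms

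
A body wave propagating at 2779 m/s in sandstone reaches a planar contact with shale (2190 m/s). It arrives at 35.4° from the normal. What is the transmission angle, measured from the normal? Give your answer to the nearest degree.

sin θ₁/V₁ = sin θ₂/V₂ ⇒ sin θ₂ = 2190·sin 35.4°/2779 = 2190·0.5793/2779 = 0.4565.
θ₂ = arcsin 0.4565 = 27.16° from the normal.

27°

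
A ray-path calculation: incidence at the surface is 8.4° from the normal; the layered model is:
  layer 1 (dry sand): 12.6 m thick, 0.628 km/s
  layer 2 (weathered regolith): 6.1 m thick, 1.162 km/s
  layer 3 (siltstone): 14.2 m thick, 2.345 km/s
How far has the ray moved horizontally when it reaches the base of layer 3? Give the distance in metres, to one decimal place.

12.8 m

Ray parameter p = sin 8.4° / 0.628 km/s = 2.3262e-01 s/km.
Layer 1: θ = 8.40°; offset = 12.6·tan 8.40° = 1.861 m.
Layer 2: sin θ = p·1.162 = 0.2703 → θ = 15.68°; offset = 6.1·tan 15.68° = 1.713 m.
Layer 3: sin θ = p·2.345 = 0.5455 → θ = 33.06°; offset = 14.2·tan 33.06° = 9.242 m.
Summing the layer offsets gives 12.815 m.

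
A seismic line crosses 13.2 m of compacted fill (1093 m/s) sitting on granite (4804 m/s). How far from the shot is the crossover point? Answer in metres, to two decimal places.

θ_c = arcsin(1093/4804) = 13.15°, so cos θ_c = 0.9738 and tᵢ = 2h cos θ_c/V₁ = 0.0235 s.
At crossover x/V₁ = x/V₂ + tᵢ ⇒ x = tᵢ/(1/V₁ − 1/V₂) = 0.02352/(9.1491e-04 − 2.0816e-04) = 33.28 m.

33.28 m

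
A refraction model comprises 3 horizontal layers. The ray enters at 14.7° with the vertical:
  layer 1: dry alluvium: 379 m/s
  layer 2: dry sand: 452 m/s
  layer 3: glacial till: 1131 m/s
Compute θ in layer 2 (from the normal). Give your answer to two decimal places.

17.62°

Ray parameter p = sin 14.7° / 379 = 6.6955e-04 s/m.
sin θ_2 = p·V_2 = 6.6955e-04 × 452 = 0.3026.
θ_2 = arcsin 0.3026 = 17.62°.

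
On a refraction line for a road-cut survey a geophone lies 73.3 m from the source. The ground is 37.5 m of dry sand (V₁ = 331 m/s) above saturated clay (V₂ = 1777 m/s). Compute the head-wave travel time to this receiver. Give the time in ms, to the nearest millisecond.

θ_c = arcsin(V₁/V₂) = arcsin(331/1777) = 10.74°, cos θ_c = 0.9825.
Intercept time tᵢ = 2h cos θ_c / V₁ = 2·37.5·0.9825/331 = 0.22262 s.
t = x/V₂ + tᵢ = 73.3/1777 + 0.22262 = 0.26387 s.

264 ms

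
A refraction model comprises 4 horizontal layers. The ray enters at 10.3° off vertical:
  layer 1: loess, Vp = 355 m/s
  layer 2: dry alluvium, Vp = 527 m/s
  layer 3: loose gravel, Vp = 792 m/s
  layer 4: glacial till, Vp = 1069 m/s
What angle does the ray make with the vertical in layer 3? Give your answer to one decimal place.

23.5°

Snell's law across each interface conserves sin θ / V, so sin θ_3 = V_3·sin θ₁/V₁.
sin θ_3 = 792 × sin 10.3° / 355 = 0.3989.
θ_3 = 23.51° from the vertical.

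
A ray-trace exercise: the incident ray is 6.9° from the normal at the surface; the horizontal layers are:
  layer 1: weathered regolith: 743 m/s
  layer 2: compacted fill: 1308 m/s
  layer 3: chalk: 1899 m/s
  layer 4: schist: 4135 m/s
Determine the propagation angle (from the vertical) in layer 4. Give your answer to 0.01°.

41.96°

Ray parameter p = sin 6.9° / 743 = 1.6169e-04 s/m.
sin θ_4 = p·V_4 = 1.6169e-04 × 4135 = 0.6686.
θ_4 = arcsin 0.6686 = 41.96°.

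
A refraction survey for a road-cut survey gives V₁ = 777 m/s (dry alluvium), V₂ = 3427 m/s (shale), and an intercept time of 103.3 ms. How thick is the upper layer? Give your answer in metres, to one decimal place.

θ_c = arcsin(777/3427) = 13.10°; cos θ_c = 0.9740.
tᵢ = 2h cos θ_c/V₁ ⇒ h = tᵢ·V₁/(2 cos θ_c) = 0.1033·777/(2·0.9740) = 41.21 m.

41.2 m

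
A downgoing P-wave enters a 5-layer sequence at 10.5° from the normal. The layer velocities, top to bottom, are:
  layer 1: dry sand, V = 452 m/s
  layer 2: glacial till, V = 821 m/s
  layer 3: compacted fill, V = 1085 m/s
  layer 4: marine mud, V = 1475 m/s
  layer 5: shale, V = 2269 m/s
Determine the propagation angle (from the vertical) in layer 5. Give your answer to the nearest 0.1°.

66.2°

Ray parameter p = sin 10.5° / 452 = 4.0318e-04 s/m.
sin θ_5 = p·V_5 = 4.0318e-04 × 2269 = 0.9148.
θ_5 = arcsin 0.9148 = 66.18°.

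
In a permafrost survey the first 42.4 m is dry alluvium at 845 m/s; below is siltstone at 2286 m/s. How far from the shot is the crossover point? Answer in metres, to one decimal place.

θ_c = arcsin(845/2286) = 21.69°, so cos θ_c = 0.9292 and tᵢ = 2h cos θ_c/V₁ = 0.0932 s.
At crossover x/V₁ = x/V₂ + tᵢ ⇒ x = tᵢ/(1/V₁ − 1/V₂) = 0.09325/(1.1834e-03 − 4.3745e-04) = 125.00 m.

125.0 m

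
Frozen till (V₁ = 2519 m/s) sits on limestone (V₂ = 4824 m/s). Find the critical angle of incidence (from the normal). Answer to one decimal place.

At critical incidence the refracted ray runs along the interface (θ₂ = 90°), so sin θ_c = V₁/V₂.
θ_c = arcsin(2519/4824) = arcsin 0.5222 = 31.48°.

31.5°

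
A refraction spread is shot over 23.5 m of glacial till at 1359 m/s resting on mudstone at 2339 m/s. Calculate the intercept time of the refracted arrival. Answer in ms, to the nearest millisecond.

θ_c = arcsin(V₁/V₂) = arcsin(1359/2339) = 35.52°; cos θ_c = 0.8139.
tᵢ = 2h·cos θ_c / V₁ = 2·23.5·0.8139 / 1359 = 0.02815 s.

28 ms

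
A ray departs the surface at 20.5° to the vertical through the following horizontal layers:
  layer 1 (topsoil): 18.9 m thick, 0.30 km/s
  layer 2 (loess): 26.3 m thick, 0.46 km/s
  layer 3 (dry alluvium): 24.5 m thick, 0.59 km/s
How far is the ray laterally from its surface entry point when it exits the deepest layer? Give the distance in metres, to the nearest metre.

47 m

Apply Snell's law at each interface; in layer i the horizontal offset is hᵢ·tan θᵢ.
Layer 1: θ = 20.50°; offset = 18.9·tan 20.50° = 7.066 m.
Layer 2: sin θ = 0.46·sin 20.5°/0.30 = 0.5370, θ = 32.48°; offset = 26.3·tan 32.48° = 16.741 m.
Layer 3: sin θ = 0.59·sin 20.5°/0.30 = 0.6887, θ = 43.53°; offset = 24.5·tan 43.53° = 23.274 m.
Σ offsets = 47.082 m.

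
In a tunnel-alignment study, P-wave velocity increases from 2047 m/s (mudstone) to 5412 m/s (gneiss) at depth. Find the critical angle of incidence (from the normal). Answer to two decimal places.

22.22°

Critical incidence: sin θ_c = V₁/V₂ = 2047/5412 = 0.3782.
θ_c = arcsin 0.3782 = 22.22°.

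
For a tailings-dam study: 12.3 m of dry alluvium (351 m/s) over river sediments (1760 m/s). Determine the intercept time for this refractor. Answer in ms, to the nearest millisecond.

69 ms

tᵢ = 2h·√(V₂²−V₁²)/(V₁V₂).
√(V₂²−V₁²) = √(1760²−351²) = 1724.6 m/s.
tᵢ = 2·12.3·1724.6/(351·1760) = 0.06868 s.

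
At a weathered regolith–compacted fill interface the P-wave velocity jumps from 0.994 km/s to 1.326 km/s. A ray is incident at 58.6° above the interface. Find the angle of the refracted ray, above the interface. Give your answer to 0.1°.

46.0°

Convert to the normal: θ₁ = 90° − 58.6° = 31.4°.
Snell's law: sin θ₂ = (V₂/V₁)·sin θ₁ = (1.326/0.994)·sin 31.4° = 0.6950.
θ₂ = arcsin 0.6950 = 44.03° from the normal.
From the interface: 90° − 44.03° = 45.97°.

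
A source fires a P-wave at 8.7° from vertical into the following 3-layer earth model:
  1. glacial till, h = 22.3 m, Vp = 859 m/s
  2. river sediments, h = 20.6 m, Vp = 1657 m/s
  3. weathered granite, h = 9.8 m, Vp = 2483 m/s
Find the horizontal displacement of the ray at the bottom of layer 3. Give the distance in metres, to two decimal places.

14.46 m

Apply Snell's law at each interface; in layer i the horizontal offset is hᵢ·tan θᵢ.
Layer 1: θ = 8.70°; offset = 22.3·tan 8.70° = 3.4124 m.
Layer 2: sin θ = 1657·sin 8.7°/859 = 0.2918, θ = 16.96°; offset = 20.6·tan 16.96° = 6.2841 m.
Layer 3: sin θ = 2483·sin 8.7°/859 = 0.4372, θ = 25.93°; offset = 9.8·tan 25.93° = 4.7644 m.
Σ offsets = 14.4609 m.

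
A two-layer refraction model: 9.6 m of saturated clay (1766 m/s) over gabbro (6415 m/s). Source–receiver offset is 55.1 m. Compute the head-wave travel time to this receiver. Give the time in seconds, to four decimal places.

0.0190 s

θ_c = arcsin(V₁/V₂) = arcsin(1766/6415) = 15.98°, cos θ_c = 0.9614.
Intercept time tᵢ = 2h cos θ_c / V₁ = 2·9.6·0.9614/1766 = 0.01045 s.
t = x/V₂ + tᵢ = 55.1/6415 + 0.01045 = 0.01904 s.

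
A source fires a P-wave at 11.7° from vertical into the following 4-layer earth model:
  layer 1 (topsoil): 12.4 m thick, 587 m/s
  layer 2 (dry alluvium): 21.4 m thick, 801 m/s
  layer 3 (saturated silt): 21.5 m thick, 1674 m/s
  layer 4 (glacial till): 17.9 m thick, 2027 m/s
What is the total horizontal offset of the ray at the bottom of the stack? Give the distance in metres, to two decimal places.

41.53 m

p = sin θ₁/V₁ = sin 11.7°/587 = 3.4546e-04 s/m is conserved through the stack.
Layer 1: θ = 11.70°; offset = 12.4·tan 11.70° = 2.5679 m.
Layer 2: sin θ = p·801 = 0.2767 → θ = 16.06°; offset = 21.4·tan 16.06° = 6.1624 m.
Layer 3: sin θ = p·1674 = 0.5783 → θ = 35.33°; offset = 21.5·tan 35.33° = 15.2406 m.
Layer 4: sin θ = p·2027 = 0.7003 → θ = 44.45°; offset = 17.9·tan 44.45° = 17.5581 m.
Summing the layer offsets gives 41.5290 m.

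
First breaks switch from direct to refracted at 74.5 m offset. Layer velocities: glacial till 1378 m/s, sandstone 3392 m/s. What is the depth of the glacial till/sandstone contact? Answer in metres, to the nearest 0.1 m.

h = (x_cross/2)·√((V₂−V₁)/(V₂+V₁)).
(V₂−V₁)/(V₂+V₁) = (3392−1378)/(3392+1378) = 0.4222; √ = 0.6498.
h = (74.5/2)·0.6498 = 24.20 m.

24.2 m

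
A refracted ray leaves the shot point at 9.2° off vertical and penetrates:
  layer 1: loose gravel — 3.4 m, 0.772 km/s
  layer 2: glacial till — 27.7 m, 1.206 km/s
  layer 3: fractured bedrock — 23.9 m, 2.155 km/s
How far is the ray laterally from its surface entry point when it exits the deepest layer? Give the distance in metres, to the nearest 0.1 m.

Apply Snell's law at each interface; in layer i the horizontal offset is hᵢ·tan θᵢ.
Layer 1: θ = 9.20°; offset = 3.4·tan 9.20° = 0.551 m.
Layer 2: sin θ = 1.206·sin 9.2°/0.772 = 0.2498, θ = 14.46°; offset = 27.7·tan 14.46° = 7.145 m.
Layer 3: sin θ = 2.155·sin 9.2°/0.772 = 0.4463, θ = 26.51°; offset = 23.9·tan 26.51° = 11.920 m.
Summing the layer offsets gives 19.615 m.

19.6 m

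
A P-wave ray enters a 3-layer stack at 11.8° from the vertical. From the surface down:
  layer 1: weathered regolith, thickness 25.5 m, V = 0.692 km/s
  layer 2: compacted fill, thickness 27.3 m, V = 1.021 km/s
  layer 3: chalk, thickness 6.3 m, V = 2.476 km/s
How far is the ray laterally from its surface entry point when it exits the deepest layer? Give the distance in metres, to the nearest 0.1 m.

Ray parameter p = sin 11.8° / 0.692 km/s = 2.9551e-01 s/km.
Layer 1: θ = 11.80°; offset = 25.5·tan 11.80° = 5.327 m.
Layer 2: sin θ = p·1.021 = 0.3017 → θ = 17.56°; offset = 27.3·tan 17.56° = 8.640 m.
Layer 3: sin θ = p·2.476 = 0.7317 → θ = 47.03°; offset = 6.3·tan 47.03° = 6.763 m.
Σ offsets = 20.730 m.

20.7 m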